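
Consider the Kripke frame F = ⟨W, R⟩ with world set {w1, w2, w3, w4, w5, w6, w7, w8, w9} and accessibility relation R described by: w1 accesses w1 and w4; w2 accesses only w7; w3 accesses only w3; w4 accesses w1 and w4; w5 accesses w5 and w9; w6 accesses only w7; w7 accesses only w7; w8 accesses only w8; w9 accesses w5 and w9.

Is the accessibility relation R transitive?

Yes

Transitive: yes — every two-step R-path is closed by a direct edge.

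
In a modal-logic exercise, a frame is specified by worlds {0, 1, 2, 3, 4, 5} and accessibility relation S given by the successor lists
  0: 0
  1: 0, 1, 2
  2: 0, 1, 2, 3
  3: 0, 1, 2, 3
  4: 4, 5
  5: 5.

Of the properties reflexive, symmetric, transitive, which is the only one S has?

reflexive

Reflexive: yes — every world is S-related to itself.
Symmetric: no — 1 S 0 but not 0 S 1.
Transitive: no — 1 S 2 and 2 S 3, but not 1 S 3.
Only reflexive holds.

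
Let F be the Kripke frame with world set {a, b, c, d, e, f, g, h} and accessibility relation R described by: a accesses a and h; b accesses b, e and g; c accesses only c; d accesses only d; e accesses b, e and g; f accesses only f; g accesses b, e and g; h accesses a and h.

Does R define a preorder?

Yes

Reflexive: yes — every world is R-related to itself.
Transitive: yes — every two-step R-path is closed by a direct edge.
So R is a preorder.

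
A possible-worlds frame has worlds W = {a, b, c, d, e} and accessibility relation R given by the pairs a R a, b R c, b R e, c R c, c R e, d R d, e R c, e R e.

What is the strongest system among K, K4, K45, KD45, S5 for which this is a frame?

Transitive (axiom 4): yes — every two-step R-path is closed by a direct edge.
Euclidean (axiom 5): yes — any two successors of a common world are R-related.
Serial (axiom D): yes — every world has a successor (e.g. a R a).
Reflexive (axiom T): no — b is not related to itself.
So F validates K, K4, K45, KD45; S5 would additionally require R to be reflexive. The strongest is KD45.

KD45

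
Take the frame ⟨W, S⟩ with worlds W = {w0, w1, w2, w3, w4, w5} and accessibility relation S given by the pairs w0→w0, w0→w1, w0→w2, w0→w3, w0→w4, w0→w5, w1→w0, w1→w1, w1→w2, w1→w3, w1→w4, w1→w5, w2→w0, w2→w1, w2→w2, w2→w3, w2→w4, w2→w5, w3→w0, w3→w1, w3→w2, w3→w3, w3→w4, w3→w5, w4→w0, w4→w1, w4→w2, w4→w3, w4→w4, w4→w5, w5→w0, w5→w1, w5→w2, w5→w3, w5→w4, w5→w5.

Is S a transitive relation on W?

Transitive: yes — every two-step S-path is closed by a direct edge.

Yes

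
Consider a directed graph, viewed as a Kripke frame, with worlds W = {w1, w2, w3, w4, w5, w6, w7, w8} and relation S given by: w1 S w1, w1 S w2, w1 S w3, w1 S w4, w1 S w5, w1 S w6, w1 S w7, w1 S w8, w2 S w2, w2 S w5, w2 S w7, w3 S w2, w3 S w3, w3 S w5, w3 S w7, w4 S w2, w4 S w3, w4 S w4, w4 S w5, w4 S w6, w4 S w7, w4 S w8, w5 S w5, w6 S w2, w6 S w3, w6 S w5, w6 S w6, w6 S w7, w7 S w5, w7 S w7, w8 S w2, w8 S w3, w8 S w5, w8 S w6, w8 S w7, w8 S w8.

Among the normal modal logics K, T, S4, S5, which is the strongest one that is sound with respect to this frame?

S4

Reflexive (axiom T): yes — every world is S-related to itself.
Transitive (axiom 4): yes — every two-step S-path is closed by a direct edge.
Euclidean (axiom 5): no — w1 S w2 and w1 S w3, but not w2 S w3.
So F validates K, T, S4; S5 would additionally require S to be Euclidean. The strongest is S4.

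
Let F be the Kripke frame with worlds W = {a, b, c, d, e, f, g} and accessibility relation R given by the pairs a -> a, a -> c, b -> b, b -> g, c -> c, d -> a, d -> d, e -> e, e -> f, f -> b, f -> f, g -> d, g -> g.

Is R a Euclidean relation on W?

No

Euclidean: no — a R c and a R a, but not c R a.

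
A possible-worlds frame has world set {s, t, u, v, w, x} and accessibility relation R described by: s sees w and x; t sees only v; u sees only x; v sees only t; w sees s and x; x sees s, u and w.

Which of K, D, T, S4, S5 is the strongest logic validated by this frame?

D

Serial (axiom D): yes — every world has a successor (e.g. s R w).
Reflexive (axiom T): no — s is not related to itself.
Transitive (axiom 4): no — s R x and x R u, but not s R u.
Euclidean (axiom 5): no — x R s and x R u, but not s R u.
So F validates K, D; T would additionally require R to be reflexive. The strongest is D.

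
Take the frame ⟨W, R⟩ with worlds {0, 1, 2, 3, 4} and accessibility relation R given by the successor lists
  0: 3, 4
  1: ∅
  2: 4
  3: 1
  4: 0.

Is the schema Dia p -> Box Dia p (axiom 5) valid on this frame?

No

By correspondence theory, 5 is valid on a frame iff R is Euclidean.
Euclidean: no — 0 R 3 and 0 R 4, but not 3 R 4.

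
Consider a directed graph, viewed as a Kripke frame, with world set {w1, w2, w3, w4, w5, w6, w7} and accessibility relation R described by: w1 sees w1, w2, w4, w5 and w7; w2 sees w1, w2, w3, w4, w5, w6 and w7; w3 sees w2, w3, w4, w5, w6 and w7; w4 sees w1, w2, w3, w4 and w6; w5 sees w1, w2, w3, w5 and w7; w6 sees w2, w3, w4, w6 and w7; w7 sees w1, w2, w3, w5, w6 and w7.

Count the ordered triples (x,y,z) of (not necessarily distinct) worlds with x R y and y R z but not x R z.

34

Enumerating: (w1,w2,w3), (w1,w2,w6), (w1,w4,w3), (w1,w4,w6), (w1,w5,w3), (w1,w7,w3), (w1,w7,w6), (w3,w2,w1), (w3,w4,w1), (w3,w5,w1), (w3,w7,w1), (w4,w1,w5), … and 22 more.
Total: 34.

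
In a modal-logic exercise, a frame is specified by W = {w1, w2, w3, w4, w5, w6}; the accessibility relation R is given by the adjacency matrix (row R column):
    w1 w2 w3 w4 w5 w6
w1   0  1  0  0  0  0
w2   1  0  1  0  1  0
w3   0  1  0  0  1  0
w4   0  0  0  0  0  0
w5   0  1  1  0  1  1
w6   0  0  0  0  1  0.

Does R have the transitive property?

No

Transitive: no — w1 R w2 and w2 R w3, but not w1 R w3.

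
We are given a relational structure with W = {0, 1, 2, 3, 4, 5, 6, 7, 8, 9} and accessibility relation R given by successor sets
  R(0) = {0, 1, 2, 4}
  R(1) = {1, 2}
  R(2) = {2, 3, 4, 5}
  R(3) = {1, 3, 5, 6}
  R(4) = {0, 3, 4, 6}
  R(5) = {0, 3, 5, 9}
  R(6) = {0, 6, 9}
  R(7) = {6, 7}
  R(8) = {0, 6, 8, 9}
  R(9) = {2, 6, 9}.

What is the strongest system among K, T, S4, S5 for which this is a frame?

Reflexive (axiom T): yes — every world is R-related to itself.
Transitive (axiom 4): no — 0 R 2 and 2 R 3, but not 0 R 3.
Euclidean (axiom 5): no — 0 R 1 and 0 R 4, but not 1 R 4.
So F validates K, T; S4 would additionally require R to be transitive. The strongest is T.

T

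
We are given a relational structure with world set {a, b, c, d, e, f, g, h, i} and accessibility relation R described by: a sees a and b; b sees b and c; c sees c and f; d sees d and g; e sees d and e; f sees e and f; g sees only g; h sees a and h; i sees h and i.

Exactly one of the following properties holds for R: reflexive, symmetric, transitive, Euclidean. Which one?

reflexive

Reflexive: yes — every world is R-related to itself.
Symmetric: no — a R b but not b R a.
Transitive: no — a R b and b R c, but not a R c.
Euclidean: no — a R b and a R a, but not b R a.
Only reflexive holds.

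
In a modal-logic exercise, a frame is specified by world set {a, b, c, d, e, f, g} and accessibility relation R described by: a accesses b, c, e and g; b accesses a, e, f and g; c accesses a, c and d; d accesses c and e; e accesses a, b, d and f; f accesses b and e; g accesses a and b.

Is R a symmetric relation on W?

Symmetric: yes — every pair in R has its reverse in R.

Yes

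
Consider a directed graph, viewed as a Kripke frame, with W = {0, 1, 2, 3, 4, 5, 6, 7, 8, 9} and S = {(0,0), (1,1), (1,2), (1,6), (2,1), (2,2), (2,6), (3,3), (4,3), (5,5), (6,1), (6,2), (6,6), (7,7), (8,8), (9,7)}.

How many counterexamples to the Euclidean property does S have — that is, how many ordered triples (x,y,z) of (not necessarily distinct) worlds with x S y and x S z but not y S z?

S is Euclidean; there are no such tuples.

0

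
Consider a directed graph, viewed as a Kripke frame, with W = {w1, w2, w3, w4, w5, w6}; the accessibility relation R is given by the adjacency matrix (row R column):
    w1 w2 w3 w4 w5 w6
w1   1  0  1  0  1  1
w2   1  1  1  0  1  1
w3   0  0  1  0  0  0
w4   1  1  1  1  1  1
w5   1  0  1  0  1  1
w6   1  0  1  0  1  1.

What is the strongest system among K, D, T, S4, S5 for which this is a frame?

Serial (axiom D): yes — every world has a successor (e.g. w1 R w1).
Reflexive (axiom T): yes — every world is R-related to itself.
Transitive (axiom 4): yes — every two-step R-path is closed by a direct edge.
Euclidean (axiom 5): no — w1 R w3 and w1 R w5, but not w3 R w5.
So F validates K, D, T, S4; S5 would additionally require R to be Euclidean. The strongest is S4.

S4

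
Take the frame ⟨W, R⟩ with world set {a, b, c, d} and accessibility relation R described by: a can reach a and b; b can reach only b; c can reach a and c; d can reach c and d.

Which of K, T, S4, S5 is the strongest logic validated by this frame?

T

Reflexive (axiom T): yes — every world is R-related to itself.
Transitive (axiom 4): no — c R a and a R b, but not c R b.
Euclidean (axiom 5): no — a R b and a R a, but not b R a.
So F validates K, T; S4 would additionally require R to be transitive. The strongest is T.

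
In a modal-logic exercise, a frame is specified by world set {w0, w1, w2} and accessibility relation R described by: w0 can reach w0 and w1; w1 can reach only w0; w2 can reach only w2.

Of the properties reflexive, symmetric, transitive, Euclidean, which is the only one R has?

Reflexive: no — w1 is not related to itself.
Symmetric: yes — every pair in R has its reverse in R.
Transitive: no — w1 R w0 and w0 R w1, but not w1 R w1.
Euclidean: no — w0 R w1 and w0 R w1, but not w1 R w1.
Only symmetric holds.

symmetric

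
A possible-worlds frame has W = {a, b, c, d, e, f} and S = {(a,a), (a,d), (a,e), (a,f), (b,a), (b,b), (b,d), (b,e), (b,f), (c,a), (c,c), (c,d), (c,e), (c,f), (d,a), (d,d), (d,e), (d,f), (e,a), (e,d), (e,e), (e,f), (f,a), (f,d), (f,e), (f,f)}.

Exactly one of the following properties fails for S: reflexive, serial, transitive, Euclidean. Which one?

Reflexive: yes — every world is S-related to itself.
Serial: yes — every world has a successor (e.g. a S a).
Transitive: yes — every two-step S-path is closed by a direct edge.
Euclidean: no — b S a and b S b, but not a S b.
Only Euclidean fails.

Euclidean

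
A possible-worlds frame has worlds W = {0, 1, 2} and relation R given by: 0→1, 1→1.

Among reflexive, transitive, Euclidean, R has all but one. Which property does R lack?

reflexive

Reflexive: no — 0 is not related to itself.
Transitive: yes — every two-step R-path is closed by a direct edge.
Euclidean: yes — any two successors of a common world are R-related.
Only reflexive fails.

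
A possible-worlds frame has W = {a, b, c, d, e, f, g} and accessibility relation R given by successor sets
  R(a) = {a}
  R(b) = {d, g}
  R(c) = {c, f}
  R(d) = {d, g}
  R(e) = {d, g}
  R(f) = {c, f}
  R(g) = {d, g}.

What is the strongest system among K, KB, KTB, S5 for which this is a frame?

K

Symmetric (axiom B): no — b R d but not d R b.
Reflexive (axiom T): no — b is not related to itself.
Euclidean (axiom 5): yes — any two successors of a common world are R-related.
So F validates K; KB would additionally require R to be symmetric. The strongest is K.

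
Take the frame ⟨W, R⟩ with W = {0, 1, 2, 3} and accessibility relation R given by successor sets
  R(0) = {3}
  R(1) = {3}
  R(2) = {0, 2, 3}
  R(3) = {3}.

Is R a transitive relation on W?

Transitive: yes — every two-step R-path is closed by a direct edge.

Yes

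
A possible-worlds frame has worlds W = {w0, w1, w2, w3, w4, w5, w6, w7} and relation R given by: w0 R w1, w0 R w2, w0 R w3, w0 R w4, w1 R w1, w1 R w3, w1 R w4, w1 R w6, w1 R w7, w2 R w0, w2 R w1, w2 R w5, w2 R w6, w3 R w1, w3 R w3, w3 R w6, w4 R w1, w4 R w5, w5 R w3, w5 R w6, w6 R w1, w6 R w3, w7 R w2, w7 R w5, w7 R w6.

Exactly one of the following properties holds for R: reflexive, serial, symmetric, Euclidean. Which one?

Reflexive: no — w0 is not related to itself.
Serial: yes — every world has a successor (e.g. w0 R w1).
Symmetric: no — w0 R w1 but not w1 R w0.
Euclidean: no — w0 R w1 and w0 R w2, but not w1 R w2.
Only serial holds.

serial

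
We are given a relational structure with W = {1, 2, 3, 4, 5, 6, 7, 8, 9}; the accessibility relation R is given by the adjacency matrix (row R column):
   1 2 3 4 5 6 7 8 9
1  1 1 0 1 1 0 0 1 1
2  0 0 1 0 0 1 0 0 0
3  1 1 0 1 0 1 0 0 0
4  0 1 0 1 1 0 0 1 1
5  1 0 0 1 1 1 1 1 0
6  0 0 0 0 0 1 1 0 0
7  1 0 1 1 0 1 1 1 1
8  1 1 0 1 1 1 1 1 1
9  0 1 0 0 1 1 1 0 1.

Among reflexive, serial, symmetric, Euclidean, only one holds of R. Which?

Reflexive: no — 2 is not related to itself.
Serial: yes — every world has a successor (e.g. 1 R 1).
Symmetric: no — 1 R 2 but not 2 R 1.
Euclidean: no — 1 R 2 and 1 R 4, but not 2 R 4.
Only serial holds.

serial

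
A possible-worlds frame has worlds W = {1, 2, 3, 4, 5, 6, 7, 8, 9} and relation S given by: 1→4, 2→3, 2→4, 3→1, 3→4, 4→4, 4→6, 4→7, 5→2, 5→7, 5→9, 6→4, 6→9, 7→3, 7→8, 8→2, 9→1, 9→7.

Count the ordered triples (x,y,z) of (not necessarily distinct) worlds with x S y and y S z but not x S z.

27

Enumerating: (1,4,6), (1,4,7), (2,3,1), (2,4,6), (2,4,7), (3,4,6), (3,4,7), (4,6,9), (4,7,3), (4,7,8), (5,2,3), (5,2,4), … and 15 more.
Total: 27.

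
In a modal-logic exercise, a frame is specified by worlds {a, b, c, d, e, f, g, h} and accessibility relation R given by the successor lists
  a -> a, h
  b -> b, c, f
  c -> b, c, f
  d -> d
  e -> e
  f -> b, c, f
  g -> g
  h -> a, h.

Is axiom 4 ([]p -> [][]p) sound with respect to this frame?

Yes

The schema 4 characterises exactly the transitive frames.
Transitive: yes — every two-step R-path is closed by a direct edge.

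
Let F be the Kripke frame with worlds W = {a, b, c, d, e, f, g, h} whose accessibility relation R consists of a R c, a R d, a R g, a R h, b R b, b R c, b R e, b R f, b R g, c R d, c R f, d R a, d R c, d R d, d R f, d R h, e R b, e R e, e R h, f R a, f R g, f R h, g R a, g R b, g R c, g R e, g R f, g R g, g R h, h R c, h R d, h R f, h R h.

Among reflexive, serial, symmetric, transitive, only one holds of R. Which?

Reflexive: no — a is not related to itself.
Serial: yes — every world has a successor (e.g. a R c).
Symmetric: no — a R c but not c R a.
Transitive: no — a R c and c R f, but not a R f.
Only serial holds.

serial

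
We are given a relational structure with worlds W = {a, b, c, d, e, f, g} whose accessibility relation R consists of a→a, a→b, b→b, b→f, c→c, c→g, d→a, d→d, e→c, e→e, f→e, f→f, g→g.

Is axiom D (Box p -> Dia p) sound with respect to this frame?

Yes

Axiom D corresponds to the accessibility relation being serial.
Serial: yes — every world has a successor (e.g. a R a).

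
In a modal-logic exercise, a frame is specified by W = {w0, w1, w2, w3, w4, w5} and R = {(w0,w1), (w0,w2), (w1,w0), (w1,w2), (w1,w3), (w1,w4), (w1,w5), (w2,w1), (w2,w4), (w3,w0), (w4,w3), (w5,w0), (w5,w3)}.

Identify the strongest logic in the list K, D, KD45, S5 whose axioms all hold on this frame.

Serial (axiom D): yes — every world has a successor (e.g. w0 R w1).
Euclidean (axiom 5): no — w1 R w0 and w1 R w3, but not w0 R w3.
Transitive (axiom 4): no — w0 R w1 and w1 R w3, but not w0 R w3.
Reflexive (axiom T): no — w0 is not related to itself.
So F validates K, D; KD45 would additionally require R to be Euclidean and transitive. The strongest is D.

D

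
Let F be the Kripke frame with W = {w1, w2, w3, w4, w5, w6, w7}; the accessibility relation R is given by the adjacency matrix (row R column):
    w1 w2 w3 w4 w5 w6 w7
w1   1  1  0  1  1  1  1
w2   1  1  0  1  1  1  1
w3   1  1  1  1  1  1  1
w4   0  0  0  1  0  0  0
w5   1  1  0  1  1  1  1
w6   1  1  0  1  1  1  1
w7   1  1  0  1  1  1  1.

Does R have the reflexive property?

Yes

Reflexive: yes — every world is R-related to itself.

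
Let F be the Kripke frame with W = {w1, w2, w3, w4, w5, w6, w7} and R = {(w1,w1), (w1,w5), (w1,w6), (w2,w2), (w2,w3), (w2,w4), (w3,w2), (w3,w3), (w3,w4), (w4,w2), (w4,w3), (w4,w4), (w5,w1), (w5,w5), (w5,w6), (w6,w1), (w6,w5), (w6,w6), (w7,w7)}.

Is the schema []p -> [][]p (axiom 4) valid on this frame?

Yes

The schema 4 characterises exactly the transitive frames.
Transitive: yes — every two-step R-path is closed by a direct edge.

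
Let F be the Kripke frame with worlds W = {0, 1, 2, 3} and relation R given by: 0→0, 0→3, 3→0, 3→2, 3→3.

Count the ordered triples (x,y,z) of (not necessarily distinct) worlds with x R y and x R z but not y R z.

Enumerating: (3,0,2), (3,2,0), (3,2,2), (3,2,3).

4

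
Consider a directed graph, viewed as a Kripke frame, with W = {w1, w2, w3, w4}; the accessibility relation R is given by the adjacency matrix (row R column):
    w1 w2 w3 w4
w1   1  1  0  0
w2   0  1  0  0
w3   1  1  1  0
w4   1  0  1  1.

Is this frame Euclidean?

Euclidean: no — w3 R w2 and w3 R w1, but not w2 R w1.

No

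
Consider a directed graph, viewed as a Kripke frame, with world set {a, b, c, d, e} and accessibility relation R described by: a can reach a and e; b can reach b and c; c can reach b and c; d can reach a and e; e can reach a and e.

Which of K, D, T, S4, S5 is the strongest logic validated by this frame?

D

Serial (axiom D): yes — every world has a successor (e.g. a R a).
Reflexive (axiom T): no — d is not related to itself.
Transitive (axiom 4): yes — every two-step R-path is closed by a direct edge.
Euclidean (axiom 5): yes — any two successors of a common world are R-related.
So F validates K, D; T would additionally require R to be reflexive. The strongest is D.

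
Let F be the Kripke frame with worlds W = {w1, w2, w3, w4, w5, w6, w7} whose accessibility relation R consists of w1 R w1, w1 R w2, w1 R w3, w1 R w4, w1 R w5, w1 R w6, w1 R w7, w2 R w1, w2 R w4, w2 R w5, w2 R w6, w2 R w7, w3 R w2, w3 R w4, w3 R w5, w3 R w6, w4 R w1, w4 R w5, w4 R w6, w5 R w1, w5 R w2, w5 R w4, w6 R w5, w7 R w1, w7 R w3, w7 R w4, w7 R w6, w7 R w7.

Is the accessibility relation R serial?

Yes

Serial: yes — every world has a successor (e.g. w1 R w1).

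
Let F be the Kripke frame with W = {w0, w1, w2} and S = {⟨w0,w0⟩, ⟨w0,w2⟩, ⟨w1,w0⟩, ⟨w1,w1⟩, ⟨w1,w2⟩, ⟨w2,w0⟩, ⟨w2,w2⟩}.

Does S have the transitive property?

Transitive: yes — every two-step S-path is closed by a direct edge.

Yes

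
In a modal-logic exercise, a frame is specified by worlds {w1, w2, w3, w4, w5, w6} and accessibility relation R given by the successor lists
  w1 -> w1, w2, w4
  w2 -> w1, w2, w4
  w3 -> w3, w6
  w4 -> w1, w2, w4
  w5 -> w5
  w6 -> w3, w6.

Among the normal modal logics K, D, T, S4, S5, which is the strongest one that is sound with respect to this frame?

Serial (axiom D): yes — every world has a successor (e.g. w1 R w1).
Reflexive (axiom T): yes — every world is R-related to itself.
Transitive (axiom 4): yes — every two-step R-path is closed by a direct edge.
Euclidean (axiom 5): yes — any two successors of a common world are R-related.
So F validates K, D, T, S4, S5. The strongest is S5.

S5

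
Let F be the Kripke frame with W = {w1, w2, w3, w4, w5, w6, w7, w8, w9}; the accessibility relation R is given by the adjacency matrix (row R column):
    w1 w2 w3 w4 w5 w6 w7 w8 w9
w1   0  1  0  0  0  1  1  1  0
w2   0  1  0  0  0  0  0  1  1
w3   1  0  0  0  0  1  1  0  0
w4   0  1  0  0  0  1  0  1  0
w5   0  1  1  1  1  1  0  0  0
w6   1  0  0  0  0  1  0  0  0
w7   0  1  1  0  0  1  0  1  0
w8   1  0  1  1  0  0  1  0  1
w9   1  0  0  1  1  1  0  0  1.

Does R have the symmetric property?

No

Symmetric: no — w1 R w2 but not w2 R w1.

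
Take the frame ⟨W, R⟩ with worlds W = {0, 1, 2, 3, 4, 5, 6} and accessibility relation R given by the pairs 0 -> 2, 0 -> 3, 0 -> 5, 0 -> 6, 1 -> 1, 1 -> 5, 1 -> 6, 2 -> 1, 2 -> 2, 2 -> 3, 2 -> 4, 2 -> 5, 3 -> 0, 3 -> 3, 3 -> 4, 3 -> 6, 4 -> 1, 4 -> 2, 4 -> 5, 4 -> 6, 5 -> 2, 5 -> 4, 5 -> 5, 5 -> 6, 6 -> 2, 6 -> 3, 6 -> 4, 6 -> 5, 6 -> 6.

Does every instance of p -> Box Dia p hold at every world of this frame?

No

By correspondence theory, B is valid on a frame iff R is symmetric.
Symmetric: no — 0 R 2 but not 2 R 0.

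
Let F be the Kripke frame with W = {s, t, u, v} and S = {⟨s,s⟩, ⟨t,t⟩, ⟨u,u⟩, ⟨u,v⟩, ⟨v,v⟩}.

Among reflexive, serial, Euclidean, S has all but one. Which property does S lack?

Reflexive: yes — every world is S-related to itself.
Serial: yes — every world has a successor (e.g. s S s).
Euclidean: no — u S v and u S u, but not v S u.
Only Euclidean fails.

Euclidean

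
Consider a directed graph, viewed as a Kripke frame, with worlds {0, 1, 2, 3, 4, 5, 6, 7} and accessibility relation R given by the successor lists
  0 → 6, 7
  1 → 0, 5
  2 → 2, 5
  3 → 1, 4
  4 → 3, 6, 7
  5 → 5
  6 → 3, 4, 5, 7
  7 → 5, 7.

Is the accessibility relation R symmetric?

No

Symmetric: no — 0 R 6 but not 6 R 0.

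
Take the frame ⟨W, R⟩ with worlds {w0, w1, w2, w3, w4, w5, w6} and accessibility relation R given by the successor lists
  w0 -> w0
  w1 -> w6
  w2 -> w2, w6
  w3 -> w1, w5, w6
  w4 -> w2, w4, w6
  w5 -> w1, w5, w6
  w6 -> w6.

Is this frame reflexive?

Reflexive: no — w1 is not related to itself.

No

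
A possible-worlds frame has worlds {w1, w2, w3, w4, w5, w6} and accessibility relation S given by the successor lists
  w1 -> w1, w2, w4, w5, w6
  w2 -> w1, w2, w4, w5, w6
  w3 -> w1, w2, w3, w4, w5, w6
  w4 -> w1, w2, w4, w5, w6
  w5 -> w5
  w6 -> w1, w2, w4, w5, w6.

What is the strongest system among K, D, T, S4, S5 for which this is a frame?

Serial (axiom D): yes — every world has a successor (e.g. w1 S w1).
Reflexive (axiom T): yes — every world is S-related to itself.
Transitive (axiom 4): yes — every two-step S-path is closed by a direct edge.
Euclidean (axiom 5): no — w1 S w5 and w1 S w2, but not w5 S w2.
So F validates K, D, T, S4; S5 would additionally require S to be Euclidean. The strongest is S4.

S4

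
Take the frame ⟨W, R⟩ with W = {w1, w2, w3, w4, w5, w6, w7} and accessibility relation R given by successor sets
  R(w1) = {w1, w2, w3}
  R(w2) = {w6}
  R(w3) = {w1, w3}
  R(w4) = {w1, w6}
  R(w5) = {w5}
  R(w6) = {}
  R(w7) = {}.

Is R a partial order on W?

No

Reflexive: no — w2 is not related to itself.
Transitive: no — w1 R w2 and w2 R w6, but not w1 R w6.
Antisymmetric: no — w1 R w3 and w3 R w1 with w1 ≠ w3.
So R is not a partial order.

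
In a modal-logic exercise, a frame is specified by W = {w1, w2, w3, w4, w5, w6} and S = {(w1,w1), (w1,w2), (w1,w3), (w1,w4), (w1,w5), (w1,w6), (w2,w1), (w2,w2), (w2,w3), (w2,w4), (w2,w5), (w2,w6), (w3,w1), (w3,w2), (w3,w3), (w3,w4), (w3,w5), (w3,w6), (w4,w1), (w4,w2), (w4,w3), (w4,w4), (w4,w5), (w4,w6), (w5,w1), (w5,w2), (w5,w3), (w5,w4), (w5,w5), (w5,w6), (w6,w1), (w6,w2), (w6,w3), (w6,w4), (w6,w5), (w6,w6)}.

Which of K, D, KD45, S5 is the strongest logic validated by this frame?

S5

Serial (axiom D): yes — every world has a successor (e.g. w1 S w1).
Euclidean (axiom 5): yes — any two successors of a common world are S-related.
Transitive (axiom 4): yes — every two-step S-path is closed by a direct edge.
Reflexive (axiom T): yes — every world is S-related to itself.
So F validates K, D, KD45, S5. The strongest is S5.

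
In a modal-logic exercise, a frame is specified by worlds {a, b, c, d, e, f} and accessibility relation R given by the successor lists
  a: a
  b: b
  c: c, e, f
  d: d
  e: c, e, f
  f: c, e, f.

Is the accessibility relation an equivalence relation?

Yes

Reflexive: yes — every world is R-related to itself.
Symmetric: yes — every pair in R has its reverse in R.
Transitive: yes — every two-step R-path is closed by a direct edge.
So R is an equivalence relation.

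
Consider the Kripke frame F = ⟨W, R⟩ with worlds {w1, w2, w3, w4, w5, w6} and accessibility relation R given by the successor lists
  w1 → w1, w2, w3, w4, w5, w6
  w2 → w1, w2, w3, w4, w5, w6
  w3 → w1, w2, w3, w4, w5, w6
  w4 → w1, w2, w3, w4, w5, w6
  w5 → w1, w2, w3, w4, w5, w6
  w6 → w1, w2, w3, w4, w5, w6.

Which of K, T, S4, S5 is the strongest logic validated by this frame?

S5

Reflexive (axiom T): yes — every world is R-related to itself.
Transitive (axiom 4): yes — every two-step R-path is closed by a direct edge.
Euclidean (axiom 5): yes — any two successors of a common world are R-related.
So F validates K, T, S4, S5. The strongest is S5.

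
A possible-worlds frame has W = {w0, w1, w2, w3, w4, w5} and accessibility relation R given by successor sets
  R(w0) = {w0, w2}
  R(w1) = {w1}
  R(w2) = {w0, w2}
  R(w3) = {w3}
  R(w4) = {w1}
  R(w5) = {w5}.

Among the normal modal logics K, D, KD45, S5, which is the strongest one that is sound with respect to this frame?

KD45

Serial (axiom D): yes — every world has a successor (e.g. w0 R w0).
Euclidean (axiom 5): yes — any two successors of a common world are R-related.
Transitive (axiom 4): yes — every two-step R-path is closed by a direct edge.
Reflexive (axiom T): no — w4 is not related to itself.
So F validates K, D, KD45; S5 would additionally require R to be reflexive. The strongest is KD45.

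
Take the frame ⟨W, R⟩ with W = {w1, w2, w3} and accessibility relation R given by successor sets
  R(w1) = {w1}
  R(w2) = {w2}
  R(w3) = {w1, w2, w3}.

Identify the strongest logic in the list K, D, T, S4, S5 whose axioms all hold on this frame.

Serial (axiom D): yes — every world has a successor (e.g. w1 R w1).
Reflexive (axiom T): yes — every world is R-related to itself.
Transitive (axiom 4): yes — every two-step R-path is closed by a direct edge.
Euclidean (axiom 5): no — w3 R w1 and w3 R w2, but not w1 R w2.
So F validates K, D, T, S4; S5 would additionally require R to be Euclidean. The strongest is S4.

S4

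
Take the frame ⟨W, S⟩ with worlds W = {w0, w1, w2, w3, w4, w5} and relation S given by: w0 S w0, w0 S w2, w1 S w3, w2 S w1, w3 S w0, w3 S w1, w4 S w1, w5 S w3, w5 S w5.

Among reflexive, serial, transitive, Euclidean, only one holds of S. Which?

Reflexive: no — w1 is not related to itself.
Serial: yes — every world has a successor (e.g. w0 S w0).
Transitive: no — w0 S w2 and w2 S w1, but not w0 S w1.
Euclidean: no — w3 S w0 and w3 S w1, but not w0 S w1.
Only serial holds.

serial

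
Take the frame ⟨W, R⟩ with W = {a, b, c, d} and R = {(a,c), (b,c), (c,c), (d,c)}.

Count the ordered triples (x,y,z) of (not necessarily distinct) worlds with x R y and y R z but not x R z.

0

R is transitive; there are no such tuples.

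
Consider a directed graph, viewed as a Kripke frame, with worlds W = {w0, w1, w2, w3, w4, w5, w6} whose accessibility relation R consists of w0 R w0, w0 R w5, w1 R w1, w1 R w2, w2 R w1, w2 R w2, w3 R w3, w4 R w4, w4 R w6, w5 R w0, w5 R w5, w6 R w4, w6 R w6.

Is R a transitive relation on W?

Yes

Transitive: yes — every two-step R-path is closed by a direct edge.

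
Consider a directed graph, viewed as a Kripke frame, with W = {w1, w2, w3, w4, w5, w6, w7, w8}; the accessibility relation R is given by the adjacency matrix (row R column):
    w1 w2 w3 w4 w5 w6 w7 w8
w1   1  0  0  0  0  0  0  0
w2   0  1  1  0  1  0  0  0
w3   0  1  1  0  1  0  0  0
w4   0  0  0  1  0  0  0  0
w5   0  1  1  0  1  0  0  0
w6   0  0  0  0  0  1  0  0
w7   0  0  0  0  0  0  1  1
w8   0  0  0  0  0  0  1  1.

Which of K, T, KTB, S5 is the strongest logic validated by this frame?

Reflexive (axiom T): yes — every world is R-related to itself.
Symmetric (axiom B): yes — every pair in R has its reverse in R.
Euclidean (axiom 5): yes — any two successors of a common world are R-related.
So F validates K, T, KTB, S5. The strongest is S5.

S5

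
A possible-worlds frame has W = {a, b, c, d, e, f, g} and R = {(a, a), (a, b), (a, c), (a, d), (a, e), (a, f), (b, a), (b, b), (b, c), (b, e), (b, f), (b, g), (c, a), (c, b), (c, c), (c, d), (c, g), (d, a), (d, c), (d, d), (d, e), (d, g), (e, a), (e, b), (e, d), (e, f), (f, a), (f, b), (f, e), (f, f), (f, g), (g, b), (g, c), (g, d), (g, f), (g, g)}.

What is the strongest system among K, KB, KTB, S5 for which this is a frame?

Symmetric (axiom B): yes — every pair in R has its reverse in R.
Reflexive (axiom T): no — e is not related to itself.
Euclidean (axiom 5): no — a R b and a R d, but not b R d.
So F validates K, KB; KTB would additionally require R to be reflexive. The strongest is KB.

KB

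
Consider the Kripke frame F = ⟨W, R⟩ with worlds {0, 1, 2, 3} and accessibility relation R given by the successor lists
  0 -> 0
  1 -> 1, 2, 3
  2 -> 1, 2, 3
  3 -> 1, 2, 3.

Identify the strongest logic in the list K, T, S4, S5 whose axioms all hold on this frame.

S5

Reflexive (axiom T): yes — every world is R-related to itself.
Transitive (axiom 4): yes — every two-step R-path is closed by a direct edge.
Euclidean (axiom 5): yes — any two successors of a common world are R-related.
So F validates K, T, S4, S5. The strongest is S5.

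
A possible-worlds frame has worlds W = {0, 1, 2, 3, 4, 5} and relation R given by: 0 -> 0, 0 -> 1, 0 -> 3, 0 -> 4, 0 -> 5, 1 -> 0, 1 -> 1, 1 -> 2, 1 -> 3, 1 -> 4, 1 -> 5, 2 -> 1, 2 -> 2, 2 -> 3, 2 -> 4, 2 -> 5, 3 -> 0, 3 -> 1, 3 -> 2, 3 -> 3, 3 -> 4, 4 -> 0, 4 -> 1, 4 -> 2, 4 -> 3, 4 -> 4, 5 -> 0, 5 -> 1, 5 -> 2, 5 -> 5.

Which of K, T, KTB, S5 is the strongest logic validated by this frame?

KTB

Reflexive (axiom T): yes — every world is R-related to itself.
Symmetric (axiom B): yes — every pair in R has its reverse in R.
Euclidean (axiom 5): no — 0 R 3 and 0 R 5, but not 3 R 5.
So F validates K, T, KTB; S5 would additionally require R to be Euclidean. The strongest is KTB.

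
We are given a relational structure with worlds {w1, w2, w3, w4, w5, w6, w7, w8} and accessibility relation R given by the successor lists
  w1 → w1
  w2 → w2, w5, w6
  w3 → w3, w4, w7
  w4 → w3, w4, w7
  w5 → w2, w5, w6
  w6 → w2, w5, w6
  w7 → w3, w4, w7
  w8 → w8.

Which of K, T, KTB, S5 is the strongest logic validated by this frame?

Reflexive (axiom T): yes — every world is R-related to itself.
Symmetric (axiom B): yes — every pair in R has its reverse in R.
Euclidean (axiom 5): yes — any two successors of a common world are R-related.
So F validates K, T, KTB, S5. The strongest is S5.

S5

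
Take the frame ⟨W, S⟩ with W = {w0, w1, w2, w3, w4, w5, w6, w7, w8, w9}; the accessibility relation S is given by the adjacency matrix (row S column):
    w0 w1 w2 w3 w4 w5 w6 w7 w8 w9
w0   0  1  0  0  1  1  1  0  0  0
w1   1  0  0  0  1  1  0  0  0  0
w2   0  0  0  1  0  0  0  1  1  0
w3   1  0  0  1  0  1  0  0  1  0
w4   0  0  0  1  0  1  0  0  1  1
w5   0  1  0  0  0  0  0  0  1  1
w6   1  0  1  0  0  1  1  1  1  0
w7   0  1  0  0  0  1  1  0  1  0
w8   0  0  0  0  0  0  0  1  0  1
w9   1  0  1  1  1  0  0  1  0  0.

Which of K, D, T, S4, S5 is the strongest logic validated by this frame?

Serial (axiom D): yes — every world has a successor (e.g. w0 S w1).
Reflexive (axiom T): no — w0 is not related to itself.
Transitive (axiom 4): no — w0 S w4 and w4 S w3, but not w0 S w3.
Euclidean (axiom 5): no — w0 S w1 and w0 S w6, but not w1 S w6.
So F validates K, D; T would additionally require S to be reflexive. The strongest is D.

D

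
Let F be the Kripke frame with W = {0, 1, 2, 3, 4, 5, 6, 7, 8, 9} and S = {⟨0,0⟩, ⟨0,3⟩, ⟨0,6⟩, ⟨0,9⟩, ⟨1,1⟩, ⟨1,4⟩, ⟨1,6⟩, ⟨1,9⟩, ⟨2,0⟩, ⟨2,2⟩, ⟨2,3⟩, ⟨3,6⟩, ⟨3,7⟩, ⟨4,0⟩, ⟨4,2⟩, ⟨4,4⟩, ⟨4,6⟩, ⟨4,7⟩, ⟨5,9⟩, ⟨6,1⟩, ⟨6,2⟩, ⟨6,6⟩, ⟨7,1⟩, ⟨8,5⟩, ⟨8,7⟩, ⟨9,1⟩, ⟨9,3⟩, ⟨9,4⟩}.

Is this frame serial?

Yes

Serial: yes — every world has a successor (e.g. 0 S 0).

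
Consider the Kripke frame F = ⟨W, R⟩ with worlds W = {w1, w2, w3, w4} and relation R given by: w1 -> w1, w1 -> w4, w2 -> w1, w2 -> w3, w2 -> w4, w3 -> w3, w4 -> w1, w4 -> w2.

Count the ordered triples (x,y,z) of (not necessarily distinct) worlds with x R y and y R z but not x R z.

Enumerating: (w1,w4,w2), (w2,w4,w2), (w4,w1,w4), (w4,w2,w3), (w4,w2,w4).

5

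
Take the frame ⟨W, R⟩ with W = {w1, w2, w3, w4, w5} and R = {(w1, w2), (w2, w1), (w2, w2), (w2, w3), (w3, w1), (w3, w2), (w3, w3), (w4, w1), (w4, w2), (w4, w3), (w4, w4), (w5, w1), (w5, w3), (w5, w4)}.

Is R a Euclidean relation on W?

No

Euclidean: no — w2 R w1 and w2 R w3, but not w1 R w3.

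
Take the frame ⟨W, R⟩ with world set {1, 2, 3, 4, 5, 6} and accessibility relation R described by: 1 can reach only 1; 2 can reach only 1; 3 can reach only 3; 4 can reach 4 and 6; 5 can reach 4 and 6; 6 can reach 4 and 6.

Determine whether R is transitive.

Transitive: yes — every two-step R-path is closed by a direct edge.

Yes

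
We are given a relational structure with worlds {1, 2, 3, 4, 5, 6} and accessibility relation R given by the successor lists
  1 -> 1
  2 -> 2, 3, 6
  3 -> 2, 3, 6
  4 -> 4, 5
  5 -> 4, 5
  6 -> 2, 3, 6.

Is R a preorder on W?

Yes

Reflexive: yes — every world is R-related to itself.
Transitive: yes — every two-step R-path is closed by a direct edge.
So R is a preorder.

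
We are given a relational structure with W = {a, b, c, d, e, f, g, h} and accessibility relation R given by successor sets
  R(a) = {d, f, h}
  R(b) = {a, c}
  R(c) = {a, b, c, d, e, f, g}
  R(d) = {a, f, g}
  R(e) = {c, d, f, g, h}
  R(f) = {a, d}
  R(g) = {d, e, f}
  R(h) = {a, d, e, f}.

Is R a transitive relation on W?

Transitive: no — a R d and d R g, but not a R g.

No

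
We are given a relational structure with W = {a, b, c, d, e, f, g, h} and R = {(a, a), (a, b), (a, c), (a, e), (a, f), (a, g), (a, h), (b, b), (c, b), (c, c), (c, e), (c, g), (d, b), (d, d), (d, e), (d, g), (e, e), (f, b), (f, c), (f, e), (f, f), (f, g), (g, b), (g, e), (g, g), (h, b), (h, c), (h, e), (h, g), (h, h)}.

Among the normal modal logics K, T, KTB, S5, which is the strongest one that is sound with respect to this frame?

Reflexive (axiom T): yes — every world is R-related to itself.
Symmetric (axiom B): no — a R b but not b R a.
Euclidean (axiom 5): no — a R b and a R c, but not b R c.
So F validates K, T; KTB would additionally require R to be symmetric. The strongest is T.

T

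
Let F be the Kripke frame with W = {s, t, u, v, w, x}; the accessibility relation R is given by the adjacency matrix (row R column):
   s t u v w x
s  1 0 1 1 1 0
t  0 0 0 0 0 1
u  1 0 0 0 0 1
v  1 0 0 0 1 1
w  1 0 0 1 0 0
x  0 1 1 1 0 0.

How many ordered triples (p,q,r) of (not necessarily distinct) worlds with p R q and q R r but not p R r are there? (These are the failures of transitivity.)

27

Enumerating: (s,u,x), (s,v,x), (t,x,t), (t,x,u), (t,x,v), (u,s,u), (u,s,v), (u,s,w), (u,x,t), (u,x,u), (u,x,v), (v,s,u), … and 15 more.
Total: 27.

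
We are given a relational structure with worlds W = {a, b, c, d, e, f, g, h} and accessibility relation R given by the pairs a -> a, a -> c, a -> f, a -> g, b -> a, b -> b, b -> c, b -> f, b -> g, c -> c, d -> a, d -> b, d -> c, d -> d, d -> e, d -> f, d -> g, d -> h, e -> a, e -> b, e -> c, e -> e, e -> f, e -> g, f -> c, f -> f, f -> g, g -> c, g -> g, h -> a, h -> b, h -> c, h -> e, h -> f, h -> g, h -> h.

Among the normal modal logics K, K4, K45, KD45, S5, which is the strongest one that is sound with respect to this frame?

K4

Transitive (axiom 4): yes — every two-step R-path is closed by a direct edge.
Euclidean (axiom 5): no — a R c and a R f, but not c R f.
Serial (axiom D): yes — every world has a successor (e.g. a R a).
Reflexive (axiom T): yes — every world is R-related to itself.
So F validates K, K4; K45 would additionally require R to be Euclidean. The strongest is K4.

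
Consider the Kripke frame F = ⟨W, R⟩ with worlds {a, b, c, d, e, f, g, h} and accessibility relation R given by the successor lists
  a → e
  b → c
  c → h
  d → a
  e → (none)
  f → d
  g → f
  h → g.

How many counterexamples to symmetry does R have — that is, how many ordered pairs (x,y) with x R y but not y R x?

7

Enumerating: (a,e), (b,c), (c,h), (d,a), (f,d), (g,f), (h,g).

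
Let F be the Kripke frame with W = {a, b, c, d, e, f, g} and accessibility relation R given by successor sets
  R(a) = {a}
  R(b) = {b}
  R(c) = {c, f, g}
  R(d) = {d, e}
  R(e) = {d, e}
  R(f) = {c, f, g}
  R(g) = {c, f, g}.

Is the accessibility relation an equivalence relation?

Reflexive: yes — every world is R-related to itself.
Symmetric: yes — every pair in R has its reverse in R.
Transitive: yes — every two-step R-path is closed by a direct edge.
So R is an equivalence relation.

Yes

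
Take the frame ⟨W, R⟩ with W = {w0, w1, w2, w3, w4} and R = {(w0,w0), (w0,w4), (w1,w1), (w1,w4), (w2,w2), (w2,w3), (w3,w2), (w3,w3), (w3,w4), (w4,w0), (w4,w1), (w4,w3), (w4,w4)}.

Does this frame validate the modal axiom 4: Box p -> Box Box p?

No

By correspondence theory, 4 is valid on a frame iff R is transitive.
Transitive: no — w0 R w4 and w4 R w1, but not w0 R w1.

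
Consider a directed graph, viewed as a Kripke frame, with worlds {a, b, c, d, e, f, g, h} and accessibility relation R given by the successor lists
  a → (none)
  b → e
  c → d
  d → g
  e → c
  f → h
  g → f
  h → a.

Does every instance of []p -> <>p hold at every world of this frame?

Axiom D corresponds to the accessibility relation being serial.
Serial: no — a has no R-successor.

No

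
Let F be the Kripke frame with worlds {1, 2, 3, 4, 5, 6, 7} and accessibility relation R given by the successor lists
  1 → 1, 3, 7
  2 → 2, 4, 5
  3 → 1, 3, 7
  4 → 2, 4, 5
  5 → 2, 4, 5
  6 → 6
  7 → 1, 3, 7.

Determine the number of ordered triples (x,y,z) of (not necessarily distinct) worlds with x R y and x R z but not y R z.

R is Euclidean; there are no such tuples.

0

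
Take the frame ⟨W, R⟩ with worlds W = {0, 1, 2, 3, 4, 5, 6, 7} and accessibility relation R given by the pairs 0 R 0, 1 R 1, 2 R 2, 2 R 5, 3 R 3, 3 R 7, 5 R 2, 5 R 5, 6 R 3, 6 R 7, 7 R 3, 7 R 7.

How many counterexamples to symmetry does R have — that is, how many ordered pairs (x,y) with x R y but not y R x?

Enumerating: (6,3), (6,7).

2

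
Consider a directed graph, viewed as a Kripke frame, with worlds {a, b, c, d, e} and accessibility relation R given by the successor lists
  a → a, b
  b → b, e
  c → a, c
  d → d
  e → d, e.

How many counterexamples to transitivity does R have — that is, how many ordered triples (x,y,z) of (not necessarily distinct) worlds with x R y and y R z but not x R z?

3

Enumerating: (a,b,e), (b,e,d), (c,a,b).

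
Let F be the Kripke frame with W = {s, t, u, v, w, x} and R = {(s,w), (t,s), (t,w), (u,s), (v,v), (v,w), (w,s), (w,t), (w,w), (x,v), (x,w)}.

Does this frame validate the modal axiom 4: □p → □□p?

The schema 4 characterises exactly the transitive frames.
Transitive: no — s R w and w R t, but not s R t.

No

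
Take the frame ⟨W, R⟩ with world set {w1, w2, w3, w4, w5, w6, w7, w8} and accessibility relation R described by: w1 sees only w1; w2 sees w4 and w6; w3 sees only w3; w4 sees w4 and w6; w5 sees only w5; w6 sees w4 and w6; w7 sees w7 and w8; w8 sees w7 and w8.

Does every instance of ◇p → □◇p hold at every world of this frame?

Yes

Axiom 5 corresponds to the accessibility relation being Euclidean.
Euclidean: yes — any two successors of a common world are R-related.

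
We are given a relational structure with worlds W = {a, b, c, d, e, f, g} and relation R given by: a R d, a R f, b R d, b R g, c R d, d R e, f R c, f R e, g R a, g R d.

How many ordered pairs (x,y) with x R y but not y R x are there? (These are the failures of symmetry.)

Enumerating: (a,d), (a,f), (b,d), (b,g), (c,d), (d,e), (f,c), (f,e), (g,a), (g,d).

10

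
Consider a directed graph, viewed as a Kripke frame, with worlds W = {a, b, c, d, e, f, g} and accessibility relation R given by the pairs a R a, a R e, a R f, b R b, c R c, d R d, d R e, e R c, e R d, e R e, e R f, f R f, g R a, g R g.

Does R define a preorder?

Reflexive: yes — every world is R-related to itself.
Transitive: no — a R e and e R c, but not a R c.
So R is not a preorder.

No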